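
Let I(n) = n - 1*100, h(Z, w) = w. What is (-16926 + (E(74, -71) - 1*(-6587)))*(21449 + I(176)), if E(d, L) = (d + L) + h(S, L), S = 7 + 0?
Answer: -224010675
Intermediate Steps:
S = 7
E(d, L) = d + 2*L (E(d, L) = (d + L) + L = (L + d) + L = d + 2*L)
I(n) = -100 + n (I(n) = n - 100 = -100 + n)
(-16926 + (E(74, -71) - 1*(-6587)))*(21449 + I(176)) = (-16926 + ((74 + 2*(-71)) - 1*(-6587)))*(21449 + (-100 + 176)) = (-16926 + ((74 - 142) + 6587))*(21449 + 76) = (-16926 + (-68 + 6587))*21525 = (-16926 + 6519)*21525 = -10407*21525 = -224010675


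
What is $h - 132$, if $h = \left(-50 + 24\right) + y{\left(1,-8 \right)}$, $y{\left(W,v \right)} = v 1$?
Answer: $-166$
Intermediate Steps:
$y{\left(W,v \right)} = v$
$h = -34$ ($h = \left(-50 + 24\right) - 8 = -26 - 8 = -34$)
$h - 132 = -34 - 132 = -166$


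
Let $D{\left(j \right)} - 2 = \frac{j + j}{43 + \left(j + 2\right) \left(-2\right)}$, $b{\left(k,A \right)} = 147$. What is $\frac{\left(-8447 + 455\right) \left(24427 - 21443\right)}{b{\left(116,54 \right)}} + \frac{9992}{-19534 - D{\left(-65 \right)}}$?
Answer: $- \frac{1009406997556}{6221971} \approx -1.6223 \cdot 10^{5}$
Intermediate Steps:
$D{\left(j \right)} = 2 + \frac{2 j}{39 - 2 j}$ ($D{\left(j \right)} = 2 + \frac{j + j}{43 + \left(j + 2\right) \left(-2\right)} = 2 + \frac{2 j}{43 + \left(2 + j\right) \left(-2\right)} = 2 + \frac{2 j}{43 - \left(4 + 2 j\right)} = 2 + \frac{2 j}{39 - 2 j}$)
$\frac{\left(-8447 + 455\right) \left(24427 - 21443\right)}{b{\left(116,54 \right)}} + \frac{9992}{-19534 - D{\left(-65 \right)}} = \frac{\left(-8447 + 455\right) \left(24427 - 21443\right)}{147} + \frac{9992}{-19534 - \frac{2 \left(-39 - 65\right)}{-39 + 2 \left(-65\right)}} = \left(-7992\right) 2984 \cdot \frac{1}{147} + \frac{9992}{-19534 - 2 \frac{1}{-39 - 130} \left(-104\right)} = \left(-23848128\right) \frac{1}{147} + \frac{9992}{-19534 - 2 \frac{1}{-169} \left(-104\right)} = - \frac{7949376}{49} + \frac{9992}{-19534 - 2 \left(- \frac{1}{169}\right) \left(-104\right)} = - \frac{7949376}{49} + \frac{9992}{-19534 - \frac{16}{13}} = - \frac{7949376}{49} + \frac{9992}{- \frac{253958}{13}} = - \frac{7949376}{49} + 9992 \left(- \frac{13}{253958}\right) = - \frac{7949376}{49} - \frac{64948}{126979} = - \frac{1009406997556}{6221971}$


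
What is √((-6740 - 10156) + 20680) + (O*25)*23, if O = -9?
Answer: -5175 + 2*√946 ≈ -5113.5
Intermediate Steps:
√((-6740 - 10156) + 20680) + (O*25)*23 = √((-6740 - 10156) + 20680) - 9*25*23 = √(-16896 + 20680) - 225*23 = √3784 - 5175 = 2*√946 - 5175 = -5175 + 2*√946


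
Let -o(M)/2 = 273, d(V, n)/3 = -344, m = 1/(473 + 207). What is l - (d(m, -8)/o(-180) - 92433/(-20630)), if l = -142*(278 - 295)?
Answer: 4519914857/1877330 ≈ 2407.6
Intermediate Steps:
m = 1/680 ≈ 0.0014706
d(V, n) = -1032 (d(V, n) = 3*(-344) = -1032)
o(M) = -546 (o(M) = -2*273 = -546)
l = 2414 (l = -142*(-17) = 2414)
l - (d(m, -8)/o(-180) - 92433/(-20630)) = 2414 - (-1032/(-546) - 92433/(-20630)) = 2414 - (-1032*(-1/546) - 92433*(-1/20630)) = 2414 - (172/91 + 92433/20630) = 2414 - 1*11959763/1877330 = 2414 - 11959763/1877330 = 4519914857/1877330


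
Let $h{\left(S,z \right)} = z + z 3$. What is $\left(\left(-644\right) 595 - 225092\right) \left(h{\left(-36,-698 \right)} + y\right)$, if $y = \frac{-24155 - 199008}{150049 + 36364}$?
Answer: $\frac{316720088678448}{186413} \approx 1.699 \cdot 10^{9}$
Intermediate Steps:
$h{\left(S,z \right)} = 4 z$ ($h{\left(S,z \right)} = z + 3 z = 4 z$)
$y = - \frac{223163}{186413} \approx -1.1971$
$\left(\left(-644\right) 595 - 225092\right) \left(h{\left(-36,-698 \right)} + y\right) = \left(\left(-644\right) 595 - 225092\right) \left(4 \left(-698\right) - \frac{223163}{186413}\right) = \left(-383180 - 225092\right) \left(-2792 - \frac{223163}{186413}\right) = \left(-608272\right) \left(- \frac{520688259}{186413}\right) = \frac{316720088678448}{186413}$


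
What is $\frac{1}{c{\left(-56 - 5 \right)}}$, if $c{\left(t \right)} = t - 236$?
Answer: $- \frac{1}{297} \approx -0.003367$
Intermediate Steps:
$c{\left(t \right)} = -236 + t$
$\frac{1}{c{\left(-56 - 5 \right)}} = \frac{1}{-236 - 61} = \frac{1}{-297} = - \frac{1}{297}$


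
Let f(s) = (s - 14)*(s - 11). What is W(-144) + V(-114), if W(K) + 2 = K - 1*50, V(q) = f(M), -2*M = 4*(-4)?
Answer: -178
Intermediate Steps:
M = 8 (M = -2*(-4) = -½*(-16) = 8)
f(s) = (-14 + s)*(-11 + s)
V(q) = 18 (V(q) = 154 + 8² - 25*8 = 154 + 64 - 200 = 18)
W(K) = -52 + K (W(K) = -2 + (K - 1*50) = -2 + (K - 50) = -2 + (-50 + K) = -52 + K)
W(-144) + V(-114) = (-52 - 144) + 18 = -196 + 18 = -178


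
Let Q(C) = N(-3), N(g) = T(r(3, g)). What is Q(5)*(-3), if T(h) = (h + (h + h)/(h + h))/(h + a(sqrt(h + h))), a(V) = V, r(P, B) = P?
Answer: -12 + 4*sqrt(6) ≈ -2.2020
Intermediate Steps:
T(h) = (1 + h)/(h + sqrt(2)*sqrt(h)) (T(h) = (h + (h + h)/(h + h))/(h + sqrt(h + h)) = (h + (2*h)/((2*h)))/(h + sqrt(2*h)) = (h + (2*h)*(1/(2*h)))/(h + sqrt(2)*sqrt(h)) = (h + 1)/(h + sqrt(2)*sqrt(h)) = (1 + h)/(h + sqrt(2)*sqrt(h)))
N(g) = 4/(3 + sqrt(6)) (N(g) = (1 + 3)/(3 + sqrt(2)*sqrt(3)) = 4/(3 + sqrt(6)))
Q(C) = 4 - 4*sqrt(6)/3
Q(5)*(-3) = (4 - 4*sqrt(6)/3)*(-3) = -12 + 4*sqrt(6)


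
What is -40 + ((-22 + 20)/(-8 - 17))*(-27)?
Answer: -1054/25 ≈ -42.160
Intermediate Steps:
-40 + ((-22 + 20)/(-8 - 17))*(-27) = -40 - 2/(-25)*(-27) = -40 - 2*(-1/25)*(-27) = -40 + (2/25)*(-27) = -40 - 54/25 = -1054/25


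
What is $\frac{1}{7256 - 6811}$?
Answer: $\frac{1}{445} \approx 0.0022472$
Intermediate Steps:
$\frac{1}{7256 - 6811} = \frac{1}{445}$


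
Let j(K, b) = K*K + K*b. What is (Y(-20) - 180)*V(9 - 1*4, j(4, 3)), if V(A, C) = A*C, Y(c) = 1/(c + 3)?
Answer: -428540/17 ≈ -25208.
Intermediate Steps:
j(K, b) = K² + K*b
Y(c) = 1/(3 + c)
(Y(-20) - 180)*V(9 - 1*4, j(4, 3)) = (1/(3 - 20) - 180)*((9 - 1*4)*(4*(4 + 3))) = (1/(-17) - 180)*((9 - 4)*(4*7)) = (-1/17 - 180)*(5*28) = -3061/17*140 = -428540/17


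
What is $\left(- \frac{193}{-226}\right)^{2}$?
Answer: $\frac{37249}{51076} \approx 0.72929$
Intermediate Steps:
$\left(- \frac{193}{-226}\right)^{2} = \left(\left(-193\right) \left(- \frac{1}{226}\right)\right)^{2} = \left(\frac{193}{226}\right)^{2} = \frac{37249}{51076}$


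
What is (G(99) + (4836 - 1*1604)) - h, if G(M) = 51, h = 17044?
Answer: -13761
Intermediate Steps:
(G(99) + (4836 - 1*1604)) - h = (51 + (4836 - 1*1604)) - 1*17044 = (51 + (4836 - 1604)) - 17044 = (51 + 3232) - 17044 = 3283 - 17044 = -13761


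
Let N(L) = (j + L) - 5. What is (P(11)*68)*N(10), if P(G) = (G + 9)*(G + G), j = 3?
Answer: 239360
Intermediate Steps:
P(G) = 2*G*(9 + G) (P(G) = (9 + G)*(2*G) = 2*G*(9 + G))
N(L) = -2 + L (N(L) = (3 + L) - 5 = -2 + L)
(P(11)*68)*N(10) = ((2*11*(9 + 11))*68)*(-2 + 10) = ((2*11*20)*68)*8 = (440*68)*8 = 29920*8 = 239360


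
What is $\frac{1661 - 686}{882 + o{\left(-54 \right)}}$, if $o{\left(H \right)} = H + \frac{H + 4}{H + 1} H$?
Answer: $\frac{1325}{1056} \approx 1.2547$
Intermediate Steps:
$o{\left(H \right)} = H + \frac{H \left(4 + H\right)}{1 + H}$ ($o{\left(H \right)} = H + \frac{4 + H}{1 + H} H = H + \frac{H \left(4 + H\right)}{1 + H}$)
$\frac{1661 - 686}{882 + o{\left(-54 \right)}} = \frac{1661 - 686}{882 - \frac{54 \left(5 + 2 \left(-54\right)\right)}{1 - 54}} = \frac{975}{882 - \frac{54 \left(5 - 108\right)}{-53}} = \frac{975}{882 - \left(- \frac{54}{53}\right) \left(-103\right)} = \frac{975}{882 - \frac{5562}{53}} = \frac{975}{\frac{41184}{53}} = 975 \cdot \frac{53}{41184} = \frac{1325}{1056}$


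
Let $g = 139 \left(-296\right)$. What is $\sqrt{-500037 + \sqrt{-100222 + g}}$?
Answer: $\sqrt{-500037 + i \sqrt{141366}} \approx 0.266 + 707.13 i$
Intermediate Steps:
$g = -41144$
$\sqrt{-500037 + \sqrt{-100222 + g}} = \sqrt{-500037 + \sqrt{-100222 - 41144}} = \sqrt{-500037 + \sqrt{-141366}} = \sqrt{-500037 + i \sqrt{141366}}$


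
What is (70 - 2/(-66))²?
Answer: 5340721/1089 ≈ 4904.2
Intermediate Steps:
(70 - 2/(-66))² = (70 - 2*(-1/66))² = (70 + 1/33)² = (2311/33)² = 5340721/1089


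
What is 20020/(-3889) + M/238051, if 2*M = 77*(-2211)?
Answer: -13831279/2512294 ≈ -5.5054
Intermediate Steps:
M = -170247/2 (M = (77*(-2211))/2 = (½)*(-170247) = -170247/2 ≈ -85124.)
20020/(-3889) + M/238051 = 20020/(-3889) - 170247/2/238051 = 20020*(-1/3889) - 170247/2*1/238051 = -20020/3889 - 231/646 = -13831279/2512294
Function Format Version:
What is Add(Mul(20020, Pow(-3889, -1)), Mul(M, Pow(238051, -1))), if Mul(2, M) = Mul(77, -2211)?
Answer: Rational(-13831279, 2512294) ≈ -5.5054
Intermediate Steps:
M = Rational(-170247, 2) (M = Mul(Rational(1, 2), Mul(77, -2211)) = Mul(Rational(1, 2), -170247) = Rational(-170247, 2) ≈ -85124.)
Add(Mul(20020, Pow(-3889, -1)), Mul(M, Pow(238051, -1))) = Add(Mul(20020, Pow(-3889, -1)), Mul(Rational(-170247, 2), Pow(238051, -1))) = Add(Mul(20020, Rational(-1, 3889)), Mul(Rational(-170247, 2), Rational(1, 238051))) = Add(Rational(-20020, 3889), Rational(-231, 646)) = Rational(-13831279, 2512294)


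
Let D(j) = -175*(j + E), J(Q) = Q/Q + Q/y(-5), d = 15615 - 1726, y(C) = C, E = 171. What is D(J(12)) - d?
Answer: -43569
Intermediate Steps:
d = 13889
J(Q) = 1 - Q/5 (J(Q) = Q/Q + Q/(-5) = 1 + Q*(-⅕) = 1 - Q/5)
D(j) = -29925 - 175*j (D(j) = -175*(j + 171) = -175*(171 + j) = -29925 - 175*j)
D(J(12)) - d = (-29925 - 175*(1 - ⅕*12)) - 1*13889 = (-29925 - 175*(1 - 12/5)) - 13889 = (-29925 - 175*(-7/5)) - 13889 = (-29925 + 245) - 13889 = -29680 - 13889 = -43569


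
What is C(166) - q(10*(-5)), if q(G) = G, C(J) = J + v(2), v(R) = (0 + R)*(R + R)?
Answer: 224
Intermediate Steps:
v(R) = 2*R**2 (v(R) = R*(2*R) = 2*R**2)
C(J) = 8 + J (C(J) = J + 2*2**2 = J + 2*4 = J + 8 = 8 + J)
C(166) - q(10*(-5)) = (8 + 166) - 10*(-5) = 174 - 1*(-50) = 174 + 50 = 224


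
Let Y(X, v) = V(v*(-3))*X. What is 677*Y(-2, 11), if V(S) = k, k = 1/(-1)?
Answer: 1354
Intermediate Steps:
k = -1
V(S) = -1
Y(X, v) = -X
677*Y(-2, 11) = 677*(-1*(-2)) = 677*2 = 1354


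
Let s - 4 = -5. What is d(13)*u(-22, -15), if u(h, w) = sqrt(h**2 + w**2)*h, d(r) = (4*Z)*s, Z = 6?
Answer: 528*sqrt(709) ≈ 14059.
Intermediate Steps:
s = -1 (s = 4 - 5 = -1)
d(r) = -24 (d(r) = (4*6)*(-1) = 24*(-1) = -24)
u(h, w) = h*sqrt(h**2 + w**2)
d(13)*u(-22, -15) = -(-528)*sqrt((-22)**2 + (-15)**2) = -(-528)*sqrt(484 + 225) = -(-528)*sqrt(709) = 528*sqrt(709)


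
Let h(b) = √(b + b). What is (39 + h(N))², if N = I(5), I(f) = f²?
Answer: 1571 + 390*√2 ≈ 2122.5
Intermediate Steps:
N = 25 (N = 5² = 25)
h(b) = √2*√b (h(b) = √(2*b) = √2*√b)
(39 + h(N))² = (39 + √2*√25)² = (39 + √2*5)² = (39 + 5*√2)²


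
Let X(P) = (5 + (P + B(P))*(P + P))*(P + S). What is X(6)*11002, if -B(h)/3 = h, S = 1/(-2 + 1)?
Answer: -7646390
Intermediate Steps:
S = -1 (S = 1/(-1) = -1)
B(h) = -3*h
X(P) = (-1 + P)*(5 - 4*P²) (X(P) = (5 + (P - 3*P)*(P + P))*(P - 1) = (5 + (-2*P)*(2*P))*(-1 + P) = (5 - 4*P²)*(-1 + P) = (-1 + P)*(5 - 4*P²))
X(6)*11002 = (-5 - 4*6³ + 4*6² + 5*6)*11002 = (-5 - 4*216 + 4*36 + 30)*11002 = (-5 - 864 + 144 + 30)*11002 = -695*11002 = -7646390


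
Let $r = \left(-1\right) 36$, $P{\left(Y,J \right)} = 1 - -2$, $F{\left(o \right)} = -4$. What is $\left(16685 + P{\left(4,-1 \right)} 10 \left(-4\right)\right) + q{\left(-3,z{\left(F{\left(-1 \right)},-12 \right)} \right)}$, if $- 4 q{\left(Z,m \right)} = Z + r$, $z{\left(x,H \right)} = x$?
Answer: $\frac{66299}{4} \approx 16575.0$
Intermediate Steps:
$P{\left(Y,J \right)} = 3$ ($P{\left(Y,J \right)} = 1 + 2 = 3$)
$r = -36$
$q{\left(Z,m \right)} = 9 - \frac{Z}{4}$ ($q{\left(Z,m \right)} = - \frac{Z - 36}{4} = - \frac{-36 + Z}{4} = 9 - \frac{Z}{4}$)
$\left(16685 + P{\left(4,-1 \right)} 10 \left(-4\right)\right) + q{\left(-3,z{\left(F{\left(-1 \right)},-12 \right)} \right)} = \left(16685 + 3 \cdot 10 \left(-4\right)\right) + \left(9 - - \frac{3}{4}\right) = \left(16685 + 30 \left(-4\right)\right) + \left(9 + \frac{3}{4}\right) = \left(16685 - 120\right) + \frac{39}{4} = 16565 + \frac{39}{4} = \frac{66299}{4}$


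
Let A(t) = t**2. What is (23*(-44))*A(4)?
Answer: -16192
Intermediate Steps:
(23*(-44))*A(4) = (23*(-44))*4**2 = -1012*16 = -16192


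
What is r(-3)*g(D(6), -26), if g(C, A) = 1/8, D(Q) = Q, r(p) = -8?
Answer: -1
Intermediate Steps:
g(C, A) = ⅛
r(-3)*g(D(6), -26) = -8*⅛ = -1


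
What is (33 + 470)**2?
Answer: 253009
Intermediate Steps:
(33 + 470)**2 = 503**2 = 253009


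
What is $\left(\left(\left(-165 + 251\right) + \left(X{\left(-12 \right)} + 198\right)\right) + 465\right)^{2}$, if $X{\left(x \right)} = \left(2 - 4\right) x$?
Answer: $597529$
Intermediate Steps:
$X{\left(x \right)} = - 2 x$
$\left(\left(\left(-165 + 251\right) + \left(X{\left(-12 \right)} + 198\right)\right) + 465\right)^{2} = \left(\left(\left(-165 + 251\right) + \left(\left(-2\right) \left(-12\right) + 198\right)\right) + 465\right)^{2} = \left(\left(86 + \left(24 + 198\right)\right) + 465\right)^{2} = \left(\left(86 + 222\right) + 465\right)^{2} = \left(308 + 465\right)^{2} = 773^{2} = 597529$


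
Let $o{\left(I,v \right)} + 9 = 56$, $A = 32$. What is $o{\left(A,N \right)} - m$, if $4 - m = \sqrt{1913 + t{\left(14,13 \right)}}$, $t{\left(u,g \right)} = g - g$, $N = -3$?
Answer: $43 + \sqrt{1913} \approx 86.738$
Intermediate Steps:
$t{\left(u,g \right)} = 0$
$o{\left(I,v \right)} = 47$ ($o{\left(I,v \right)} = -9 + 56 = 47$)
$m = 4 - \sqrt{1913}$ ($m = 4 - \sqrt{1913 + 0} = 4 - \sqrt{1913} \approx -39.738$)
$o{\left(A,N \right)} - m = 47 - \left(4 - \sqrt{1913}\right) = 43 + \sqrt{1913}$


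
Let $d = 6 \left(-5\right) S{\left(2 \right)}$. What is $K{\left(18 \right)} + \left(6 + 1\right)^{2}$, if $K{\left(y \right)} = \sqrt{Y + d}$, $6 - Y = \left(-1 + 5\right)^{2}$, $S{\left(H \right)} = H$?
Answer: $49 + i \sqrt{70} \approx 49.0 + 8.3666 i$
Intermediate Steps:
$Y = -10$ ($Y = 6 - \left(-1 + 5\right)^{2} = 6 - 4^{2} = 6 - 16 = -10$)
$d = -60$ ($d = 6 \left(-5\right) 2 = \left(-30\right) 2 = -60$)
$K{\left(y \right)} = i \sqrt{70}$ ($K{\left(y \right)} = \sqrt{-10 - 60} = \sqrt{-70} = i \sqrt{70}$)
$K{\left(18 \right)} + \left(6 + 1\right)^{2} = i \sqrt{70} + \left(6 + 1\right)^{2} = i \sqrt{70} + 7^{2} = i \sqrt{70} + 49 = 49 + i \sqrt{70}$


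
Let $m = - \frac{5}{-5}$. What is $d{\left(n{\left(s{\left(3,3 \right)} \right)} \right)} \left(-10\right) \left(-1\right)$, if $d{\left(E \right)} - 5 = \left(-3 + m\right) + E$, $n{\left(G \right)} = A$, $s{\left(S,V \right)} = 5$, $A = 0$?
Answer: $30$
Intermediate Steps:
$m = 1$ ($m = \left(-5\right) \left(- \frac{1}{5}\right) = 1$)
$n{\left(G \right)} = 0$
$d{\left(E \right)} = 3 + E$ ($d{\left(E \right)} = 5 + \left(\left(-3 + 1\right) + E\right) = 5 + \left(-2 + E\right) = 3 + E$)
$d{\left(n{\left(s{\left(3,3 \right)} \right)} \right)} \left(-10\right) \left(-1\right) = \left(3 + 0\right) \left(-10\right) \left(-1\right) = 3 \left(-10\right) \left(-1\right) = \left(-30\right) \left(-1\right) = 30$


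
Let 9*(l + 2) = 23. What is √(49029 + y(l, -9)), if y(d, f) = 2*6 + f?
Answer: 6*√1362 ≈ 221.43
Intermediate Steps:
l = 5/9 (l = -2 + (⅑)*23 = -2 + 23/9 = 5/9 ≈ 0.55556)
y(d, f) = 12 + f
√(49029 + y(l, -9)) = √(49029 + (12 - 9)) = √(49029 + 3) = √49032 = 6*√1362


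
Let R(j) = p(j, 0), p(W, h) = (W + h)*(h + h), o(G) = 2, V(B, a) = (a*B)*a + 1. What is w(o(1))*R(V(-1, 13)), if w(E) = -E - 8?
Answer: 0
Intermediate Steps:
V(B, a) = 1 + B*a**2 (V(B, a) = (B*a)*a + 1 = B*a**2 + 1 = 1 + B*a**2)
w(E) = -8 - E
p(W, h) = 2*h*(W + h) (p(W, h) = (W + h)*(2*h) = 2*h*(W + h))
R(j) = 0 (R(j) = 2*0*(j + 0) = 2*0*j = 0)
w(o(1))*R(V(-1, 13)) = (-8 - 1*2)*0 = (-8 - 2)*0 = -10*0 = 0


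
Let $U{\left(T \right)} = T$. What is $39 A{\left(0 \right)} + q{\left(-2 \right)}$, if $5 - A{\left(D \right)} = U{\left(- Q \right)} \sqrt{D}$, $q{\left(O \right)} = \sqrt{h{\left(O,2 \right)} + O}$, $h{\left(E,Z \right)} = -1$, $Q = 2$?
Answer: $195 + i \sqrt{3} \approx 195.0 + 1.732 i$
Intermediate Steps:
$q{\left(O \right)} = \sqrt{-1 + O}$
$A{\left(D \right)} = 5 + 2 \sqrt{D}$ ($A{\left(D \right)} = 5 - \left(-1\right) 2 \sqrt{D} = 5 - - 2 \sqrt{D} = 5 + 2 \sqrt{D}$)
$39 A{\left(0 \right)} + q{\left(-2 \right)} = 39 \left(5 + 2 \sqrt{0}\right) + \sqrt{-1 - 2} = 39 \left(5 + 2 \cdot 0\right) + \sqrt{-3} = 39 \left(5 + 0\right) + i \sqrt{3} = 39 \cdot 5 + i \sqrt{3} = 195 + i \sqrt{3}$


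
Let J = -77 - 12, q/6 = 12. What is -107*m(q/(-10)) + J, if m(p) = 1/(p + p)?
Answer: -5873/72 ≈ -81.569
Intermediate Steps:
q = 72 (q = 6*12 = 72)
J = -89
m(p) = 1/(2*p)
-107*m(q/(-10)) + J = -107/(2*(72/(-10))) - 89 = -107/(2*(72*(-1/10))) - 89 = -107/(2*(-36/5)) - 89 = -107*(-5)/(2*36) - 89 = -107*(-5/72) - 89 = 535/72 - 89 = -5873/72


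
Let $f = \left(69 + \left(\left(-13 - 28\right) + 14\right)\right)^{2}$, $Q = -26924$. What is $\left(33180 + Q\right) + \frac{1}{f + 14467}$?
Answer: $\frac{101541137}{16231} \approx 6256.0$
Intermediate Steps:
$f = 1764$ ($f = \left(69 + \left(-41 + 14\right)\right)^{2} = \left(69 - 27\right)^{2} = 42^{2} = 1764$)
$\left(33180 + Q\right) + \frac{1}{f + 14467} = \left(33180 - 26924\right) + \frac{1}{1764 + 14467} = 6256 + \frac{1}{16231} = \frac{101541137}{16231}$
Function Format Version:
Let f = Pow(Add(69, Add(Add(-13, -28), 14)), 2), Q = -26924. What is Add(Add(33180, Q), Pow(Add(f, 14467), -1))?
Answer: Rational(101541137, 16231) ≈ 6256.0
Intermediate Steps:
f = 1764 (f = Pow(Add(69, Add(-41, 14)), 2) = Pow(Add(69, -27), 2) = Pow(42, 2) = 1764)
Add(Add(33180, Q), Pow(Add(f, 14467), -1)) = Add(Add(33180, -26924), Pow(Add(1764, 14467), -1)) = Add(6256, Pow(16231, -1)) = Add(6256, Rational(1, 16231)) = Rational(101541137, 16231)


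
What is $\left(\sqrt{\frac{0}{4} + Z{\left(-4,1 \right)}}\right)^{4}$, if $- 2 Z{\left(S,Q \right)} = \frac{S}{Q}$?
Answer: $4$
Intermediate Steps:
$Z{\left(S,Q \right)} = - \frac{S}{2 Q}$ ($Z{\left(S,Q \right)} = - \frac{S \frac{1}{Q}}{2} = - \frac{S}{2 Q}$)
$\left(\sqrt{\frac{0}{4} + Z{\left(-4,1 \right)}}\right)^{4} = \left(\sqrt{\frac{0}{4} - - \frac{2}{1}}\right)^{4} = \left(\sqrt{0 \cdot \frac{1}{4} - \left(-2\right) 1}\right)^{4} = \left(\sqrt{0 + 2}\right)^{4} = \left(\sqrt{2}\right)^{4} = 4$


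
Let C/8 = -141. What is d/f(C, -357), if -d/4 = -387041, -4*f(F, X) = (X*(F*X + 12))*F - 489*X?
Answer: -6192656/162169075341 ≈ -3.8186e-5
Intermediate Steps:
C = -1128 (C = 8*(-141) = -1128)
f(F, X) = 489*X/4 - F*X*(12 + F*X)/4 (f(F, X) = -((X*(F*X + 12))*F - 489*X)/4 = -((X*(12 + F*X))*F - 489*X)/4 = -(F*X*(12 + F*X) - 489*X)/4 = -(-489*X + F*X*(12 + F*X))/4 = 489*X/4 - F*X*(12 + F*X)/4)
d = 1548164 (d = -4*(-387041) = 1548164)
d/f(C, -357) = 1548164/(((1/4)*(-357)*(489 - 12*(-1128) - 1*(-357)*(-1128)**2))) = 1548164/(((1/4)*(-357)*(489 + 13536 - 1*(-357)*1272384))) = 1548164/(((1/4)*(-357)*(489 + 13536 + 454241088))) = 1548164/(((1/4)*(-357)*454255113)) = 1548164/(-162169075341/4) = 1548164*(-4/162169075341) = -6192656/162169075341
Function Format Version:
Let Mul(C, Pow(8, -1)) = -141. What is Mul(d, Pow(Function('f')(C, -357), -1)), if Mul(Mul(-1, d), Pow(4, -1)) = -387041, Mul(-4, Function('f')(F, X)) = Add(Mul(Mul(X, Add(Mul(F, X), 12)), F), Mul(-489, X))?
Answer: Rational(-6192656, 162169075341) ≈ -3.8186e-5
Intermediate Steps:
C = -1128 (C = Mul(8, -141) = -1128)
Function('f')(F, X) = Add(Mul(Rational(489, 4), X), Mul(Rational(-1, 4), F, X, Add(12, Mul(F, X)))) (Function('f')(F, X) = Mul(Rational(-1, 4), Add(Mul(Mul(X, Add(Mul(F, X), 12)), F), Mul(-489, X))) = Mul(Rational(-1, 4), Add(Mul(Mul(X, Add(12, Mul(F, X))), F), Mul(-489, X))) = Mul(Rational(-1, 4), Add(Mul(F, X, Add(12, Mul(F, X))), Mul(-489, X))) = Mul(Rational(-1, 4), Add(Mul(-489, X), Mul(F, X, Add(12, Mul(F, X))))) = Add(Mul(Rational(489, 4), X), Mul(Rational(-1, 4), F, X, Add(12, Mul(F, X)))))
d = 1548164 (d = Mul(-4, -387041) = 1548164)
Mul(d, Pow(Function('f')(C, -357), -1)) = Mul(1548164, Pow(Mul(Rational(1, 4), -357, Add(489, Mul(-12, -1128), Mul(-1, -357, Pow(-1128, 2)))), -1)) = Mul(1548164, Pow(Mul(Rational(1, 4), -357, Add(489, 13536, Mul(-1, -357, 1272384))), -1)) = Mul(1548164, Pow(Mul(Rational(1, 4), -357, Add(489, 13536, 454241088)), -1)) = Mul(1548164, Pow(Mul(Rational(1, 4), -357, 454255113), -1)) = Mul(1548164, Pow(Rational(-162169075341, 4), -1)) = Mul(1548164, Rational(-4, 162169075341)) = Rational(-6192656, 162169075341)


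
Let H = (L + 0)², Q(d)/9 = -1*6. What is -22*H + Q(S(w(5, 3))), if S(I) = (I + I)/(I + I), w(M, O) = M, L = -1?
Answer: -76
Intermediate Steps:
S(I) = 1 (S(I) = (2*I)/((2*I)) = (2*I)*(1/(2*I)) = 1)
Q(d) = -54 (Q(d) = 9*(-1*6) = 9*(-6) = -54)
H = 1 (H = (-1 + 0)² = (-1)² = 1)
-22*H + Q(S(w(5, 3))) = -22*1 - 54 = -22 - 54 = -76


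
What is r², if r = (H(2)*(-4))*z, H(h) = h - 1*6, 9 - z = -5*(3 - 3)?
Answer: 20736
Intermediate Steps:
z = 9 (z = 9 - (-5)*(3 - 3) = 9 - (-5)*0 = 9 - 1*0 = 9 + 0 = 9)
H(h) = -6 + h (H(h) = h - 6 = -6 + h)
r = 144 (r = ((-6 + 2)*(-4))*9 = -4*(-4)*9 = 16*9 = 144)
r² = 144² = 20736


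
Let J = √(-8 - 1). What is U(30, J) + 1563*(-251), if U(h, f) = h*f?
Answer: -392313 + 90*I ≈ -3.9231e+5 + 90.0*I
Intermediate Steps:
J = 3*I (J = √(-9) = 3*I ≈ 3.0*I)
U(h, f) = f*h
U(30, J) + 1563*(-251) = (3*I)*30 + 1563*(-251) = 90*I - 392313 = -392313 + 90*I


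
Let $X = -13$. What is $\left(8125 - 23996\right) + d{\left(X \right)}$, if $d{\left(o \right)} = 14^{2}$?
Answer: $-15675$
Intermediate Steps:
$d{\left(o \right)} = 196$
$\left(8125 - 23996\right) + d{\left(X \right)} = \left(8125 - 23996\right) + 196 = -15871 + 196 = -15675$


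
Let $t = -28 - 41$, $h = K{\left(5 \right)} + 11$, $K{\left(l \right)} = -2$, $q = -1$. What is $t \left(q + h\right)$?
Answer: $-552$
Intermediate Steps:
$h = 9$ ($h = -2 + 11 = 9$)
$t = -69$ ($t = -28 - 41 = -69$)
$t \left(q + h\right) = - 69 \left(-1 + 9\right) = \left(-69\right) 8 = -552$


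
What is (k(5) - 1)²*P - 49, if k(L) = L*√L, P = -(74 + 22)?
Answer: -12145 + 960*√5 ≈ -9998.4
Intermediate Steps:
P = -96 (P = -1*96 = -96)
k(L) = L^(3/2)
(k(5) - 1)²*P - 49 = (5^(3/2) - 1)²*(-96) - 49 = (5*√5 - 1)²*(-96) - 49 = (-1 + 5*√5)²*(-96) - 49 = -96*(-1 + 5*√5)² - 49 = -49 - 96*(-1 + 5*√5)²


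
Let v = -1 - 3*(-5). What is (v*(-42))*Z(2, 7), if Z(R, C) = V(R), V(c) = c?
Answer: -1176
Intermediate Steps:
Z(R, C) = R
v = 14 (v = -1 + 15 = 14)
(v*(-42))*Z(2, 7) = (14*(-42))*2 = -588*2 = -1176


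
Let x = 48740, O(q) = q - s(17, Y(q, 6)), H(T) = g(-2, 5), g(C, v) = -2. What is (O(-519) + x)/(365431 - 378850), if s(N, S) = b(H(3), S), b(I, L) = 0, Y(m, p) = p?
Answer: -48221/13419 ≈ -3.5935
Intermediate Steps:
H(T) = -2
s(N, S) = 0
O(q) = q (O(q) = q - 1*0 = q + 0 = q)
(O(-519) + x)/(365431 - 378850) = (-519 + 48740)/(365431 - 378850) = 48221/(-13419) = 48221*(-1/13419) = -48221/13419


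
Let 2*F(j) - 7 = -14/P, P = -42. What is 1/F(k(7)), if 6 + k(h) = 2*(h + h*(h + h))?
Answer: 3/11 ≈ 0.27273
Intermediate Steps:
k(h) = -6 + 2*h + 4*h² (k(h) = -6 + 2*(h + h*(h + h)) = -6 + 2*(h + h*(2*h)) = -6 + 2*(h + 2*h²) = -6 + (2*h + 4*h²) = -6 + 2*h + 4*h²)
F(j) = 11/3 (F(j) = 7/2 + (-14/(-42))/2 = 7/2 + (-14*(-1/42))/2 = 7/2 + (½)*(⅓) = 7/2 + ⅙ = 11/3)
1/F(k(7)) = 1/(11/3) = 3/11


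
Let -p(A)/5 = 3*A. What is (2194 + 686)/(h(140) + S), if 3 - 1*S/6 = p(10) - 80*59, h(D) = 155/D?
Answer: 16128/163739 ≈ 0.098498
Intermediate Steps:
p(A) = -15*A
S = 29238 (S = 18 - 6*(-15*10 - 80*59) = 18 - 6*(-150 - 4720) = 18 - 6*(-4870) = 18 + 29220 = 29238)
(2194 + 686)/(h(140) + S) = (2194 + 686)/(155/140 + 29238) = 2880/(155*(1/140) + 29238) = 2880/(31/28 + 29238) = 2880/(818695/28) = 2880*(28/818695) = 16128/163739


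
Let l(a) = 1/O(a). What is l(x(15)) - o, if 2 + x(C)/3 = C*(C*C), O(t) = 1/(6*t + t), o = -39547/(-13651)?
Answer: 966901736/13651 ≈ 70830.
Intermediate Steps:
o = 39547/13651 (o = -39547*(-1/13651) = 39547/13651 ≈ 2.8970)
O(t) = 1/(7*t)
x(C) = -6 + 3*C**3 (x(C) = -6 + 3*(C*(C*C)) = -6 + 3*(C*C**2) = -6 + 3*C**3)
l(a) = 7*a (l(a) = 1/(1/(7*a)) = 7*a)
l(x(15)) - o = 7*(-6 + 3*15**3) - 1*39547/13651 = 7*(-6 + 3*3375) - 39547/13651 = 7*(-6 + 10125) - 39547/13651 = 7*10119 - 39547/13651 = 70833 - 39547/13651 = 966901736/13651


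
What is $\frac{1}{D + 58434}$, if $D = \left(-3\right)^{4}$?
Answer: $\frac{1}{58515} \approx 1.709 \cdot 10^{-5}$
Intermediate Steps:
$D = 81$
$\frac{1}{D + 58434} = \frac{1}{81 + 58434} = \frac{1}{58515}$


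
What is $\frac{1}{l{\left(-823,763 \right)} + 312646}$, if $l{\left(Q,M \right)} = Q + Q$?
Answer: $\frac{1}{311000} \approx 3.2154 \cdot 10^{-6}$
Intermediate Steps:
$l{\left(Q,M \right)} = 2 Q$
$\frac{1}{l{\left(-823,763 \right)} + 312646} = \frac{1}{2 \left(-823\right) + 312646} = \frac{1}{-1646 + 312646} = \frac{1}{311000}$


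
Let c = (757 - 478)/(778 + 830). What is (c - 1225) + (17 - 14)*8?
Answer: -643643/536 ≈ -1200.8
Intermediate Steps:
c = 93/536 (c = 279/1608 = 279*(1/1608) = 93/536 ≈ 0.17351)
(c - 1225) + (17 - 14)*8 = (93/536 - 1225) + (17 - 14)*8 = -656507/536 + 3*8 = -656507/536 + 24 = -643643/536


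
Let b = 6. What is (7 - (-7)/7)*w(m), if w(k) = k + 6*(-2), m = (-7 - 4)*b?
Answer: -624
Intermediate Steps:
m = -66 (m = (-7 - 4)*6 = -11*6 = -66)
w(k) = -12 + k (w(k) = k - 12 = -12 + k)
(7 - (-7)/7)*w(m) = (7 - (-7)/7)*(-12 - 66) = (7 - (-7)/7)*(-78) = (7 - 1*(-1))*(-78) = (7 + 1)*(-78) = 8*(-78) = -624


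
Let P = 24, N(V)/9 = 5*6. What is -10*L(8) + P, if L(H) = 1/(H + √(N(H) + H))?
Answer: 2608/107 - 5*√278/107 ≈ 23.595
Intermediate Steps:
N(V) = 270 (N(V) = 9*(5*6) = 9*30 = 270)
L(H) = 1/(H + √(270 + H))
-10*L(8) + P = -10/(8 + √(270 + 8)) + 24 = -10/(8 + √278) + 24 = 24 - 10/(8 + √278)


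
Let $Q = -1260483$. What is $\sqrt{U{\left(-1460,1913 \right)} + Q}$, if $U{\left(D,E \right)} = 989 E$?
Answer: $\sqrt{631474} \approx 794.65$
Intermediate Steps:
$\sqrt{U{\left(-1460,1913 \right)} + Q} = \sqrt{989 \cdot 1913 - 1260483} = \sqrt{1891957 - 1260483} = \sqrt{631474}$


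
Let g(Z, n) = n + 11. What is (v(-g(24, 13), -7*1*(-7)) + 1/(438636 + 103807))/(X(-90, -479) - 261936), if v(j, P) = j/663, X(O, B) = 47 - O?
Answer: 4339323/31384438725497 ≈ 1.3826e-7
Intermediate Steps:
g(Z, n) = 11 + n
v(j, P) = j/663 (v(j, P) = j*(1/663) = j/663)
(v(-g(24, 13), -7*1*(-7)) + 1/(438636 + 103807))/(X(-90, -479) - 261936) = ((-(11 + 13))/663 + 1/(438636 + 103807))/((47 - 1*(-90)) - 261936) = ((-1*24)/663 + 1/542443)/((47 + 90) - 261936) = ((1/663)*(-24) + 1/542443)/(137 - 261936) = (-8/221 + 1/542443)/(-261799) = -4339323/119879903*(-1/261799) = 4339323/31384438725497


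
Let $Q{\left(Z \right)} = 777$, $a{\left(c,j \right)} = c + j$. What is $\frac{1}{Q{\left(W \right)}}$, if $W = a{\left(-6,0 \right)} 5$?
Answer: $\frac{1}{777} \approx 0.001287$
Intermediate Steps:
$W = -30$ ($W = \left(-6 + 0\right) 5 = \left(-6\right) 5 = -30$)
$\frac{1}{Q{\left(W \right)}} = \frac{1}{777}$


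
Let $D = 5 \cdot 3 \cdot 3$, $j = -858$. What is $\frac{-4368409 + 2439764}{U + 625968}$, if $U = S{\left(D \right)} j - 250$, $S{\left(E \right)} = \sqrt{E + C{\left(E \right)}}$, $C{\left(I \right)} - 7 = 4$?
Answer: $- \frac{120678789211}{39148179034} - \frac{165477741 \sqrt{14}}{19574089517} \approx -3.1142$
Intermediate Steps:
$C{\left(I \right)} = 11$ ($C{\left(I \right)} = 7 + 4 = 11$)
$D = 45$ ($D = 15 \cdot 3 = 45$)
$S{\left(E \right)} = \sqrt{11 + E}$ ($S{\left(E \right)} = \sqrt{E + 11} = \sqrt{11 + E}$)
$U = -250 - 1716 \sqrt{14}$ ($U = \sqrt{11 + 45} \left(-858\right) - 250 = \sqrt{56} \left(-858\right) - 250 = 2 \sqrt{14} \left(-858\right) - 250 = - 1716 \sqrt{14} - 250 = -250 - 1716 \sqrt{14} \approx -6670.7$)
$\frac{-4368409 + 2439764}{U + 625968} = \frac{-4368409 + 2439764}{\left(-250 - 1716 \sqrt{14}\right) + 625968} = - \frac{1928645}{625718 - 1716 \sqrt{14}}$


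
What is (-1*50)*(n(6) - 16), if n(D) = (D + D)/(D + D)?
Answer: 750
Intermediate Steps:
n(D) = 1 (n(D) = (2*D)/((2*D)) = (2*D)*(1/(2*D)) = 1)
(-1*50)*(n(6) - 16) = (-1*50)*(1 - 16) = -50*(-15) = 750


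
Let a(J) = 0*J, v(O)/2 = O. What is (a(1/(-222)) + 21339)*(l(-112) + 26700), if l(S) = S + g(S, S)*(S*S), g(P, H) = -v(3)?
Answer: -1038697164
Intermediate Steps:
v(O) = 2*O
a(J) = 0
g(P, H) = -6 (g(P, H) = -2*3 = -1*6 = -6)
l(S) = S - 6*S**2 (l(S) = S - 6*S*S = S - 6*S**2)
(a(1/(-222)) + 21339)*(l(-112) + 26700) = (0 + 21339)*(-112*(1 - 6*(-112)) + 26700) = 21339*(-112*(1 + 672) + 26700) = 21339*(-112*673 + 26700) = 21339*(-75376 + 26700) = 21339*(-48676) = -1038697164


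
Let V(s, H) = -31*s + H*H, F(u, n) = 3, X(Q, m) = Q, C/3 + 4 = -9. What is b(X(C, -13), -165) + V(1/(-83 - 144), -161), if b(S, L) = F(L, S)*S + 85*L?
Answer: 2673864/227 ≈ 11779.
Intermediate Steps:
C = -39 (C = -12 + 3*(-9) = -12 - 27 = -39)
V(s, H) = H**2 - 31*s (V(s, H) = -31*s + H**2 = H**2 - 31*s)
b(S, L) = 3*S + 85*L
b(X(C, -13), -165) + V(1/(-83 - 144), -161) = (3*(-39) + 85*(-165)) + ((-161)**2 - 31/(-83 - 144)) = (-117 - 14025) + (25921 - 31/(-227)) = -14142 + (25921 - 31*(-1/227)) = -14142 + (25921 + 31/227) = -14142 + 5884098/227 = 2673864/227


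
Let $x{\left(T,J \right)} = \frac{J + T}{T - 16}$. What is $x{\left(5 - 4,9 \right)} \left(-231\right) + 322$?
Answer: $476$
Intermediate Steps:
$x{\left(T,J \right)} = \frac{J + T}{-16 + T}$
$x{\left(5 - 4,9 \right)} \left(-231\right) + 322 = \frac{9 + \left(5 - 4\right)}{-16 + \left(5 - 4\right)} \left(-231\right) + 322 = \frac{9 + 1}{-16 + 1} \left(-231\right) + 322 = \frac{1}{-15} \cdot 10 \left(-231\right) + 322 = \left(- \frac{1}{15}\right) 10 \left(-231\right) + 322 = \left(- \frac{2}{3}\right) \left(-231\right) + 322 = 154 + 322 = 476$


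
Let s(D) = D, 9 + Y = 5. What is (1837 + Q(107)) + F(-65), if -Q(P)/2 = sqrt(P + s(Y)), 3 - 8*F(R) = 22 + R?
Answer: 7371/4 - 2*sqrt(103) ≈ 1822.5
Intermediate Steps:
Y = -4 (Y = -9 + 5 = -4)
F(R) = -19/8 - R/8 (F(R) = 3/8 - (22 + R)/8 = 3/8 + (-11/4 - R/8) = -19/8 - R/8)
Q(P) = -2*sqrt(-4 + P) (Q(P) = -2*sqrt(P - 4) = -2*sqrt(-4 + P))
(1837 + Q(107)) + F(-65) = (1837 - 2*sqrt(-4 + 107)) + (-19/8 - 1/8*(-65)) = (1837 - 2*sqrt(103)) + (-19/8 + 65/8) = (1837 - 2*sqrt(103)) + 23/4 = 7371/4 - 2*sqrt(103)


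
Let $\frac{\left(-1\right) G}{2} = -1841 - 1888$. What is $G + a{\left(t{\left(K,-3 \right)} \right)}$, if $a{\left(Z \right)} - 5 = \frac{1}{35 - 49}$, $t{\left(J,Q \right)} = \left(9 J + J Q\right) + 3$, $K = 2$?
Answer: $\frac{104481}{14} \approx 7462.9$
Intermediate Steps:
$t{\left(J,Q \right)} = 3 + 9 J + J Q$
$a{\left(Z \right)} = \frac{69}{14}$ ($a{\left(Z \right)} = 5 + \frac{1}{35 - 49} = 5 + \frac{1}{-14} = 5 - \frac{1}{14} = \frac{69}{14}$)
$G = 7458$ ($G = - 2 \left(-1841 - 1888\right) = \left(-2\right) \left(-3729\right) = 7458$)
$G + a{\left(t{\left(K,-3 \right)} \right)} = 7458 + \frac{69}{14} = \frac{104481}{14}$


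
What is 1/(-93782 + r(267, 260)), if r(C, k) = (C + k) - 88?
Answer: -1/93343 ≈ -1.0713e-5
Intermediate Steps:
r(C, k) = -88 + C + k
1/(-93782 + r(267, 260)) = 1/(-93782 + (-88 + 267 + 260)) = 1/(-93782 + 439) = 1/(-93343) = -1/93343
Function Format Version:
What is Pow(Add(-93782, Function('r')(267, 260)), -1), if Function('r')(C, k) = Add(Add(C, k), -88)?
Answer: Rational(-1, 93343) ≈ -1.0713e-5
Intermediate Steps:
Function('r')(C, k) = Add(-88, C, k)
Pow(Add(-93782, Function('r')(267, 260)), -1) = Pow(Add(-93782, Add(-88, 267, 260)), -1) = Pow(Add(-93782, 439), -1) = Pow(-93343, -1) = Rational(-1, 93343)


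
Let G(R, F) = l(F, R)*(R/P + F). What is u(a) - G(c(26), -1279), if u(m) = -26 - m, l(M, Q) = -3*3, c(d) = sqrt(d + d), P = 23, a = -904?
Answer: -10633 + 18*sqrt(13)/23 ≈ -10630.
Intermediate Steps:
c(d) = sqrt(2)*sqrt(d) (c(d) = sqrt(2*d) = sqrt(2)*sqrt(d))
l(M, Q) = -9
G(R, F) = -9*F - 9*R/23 (G(R, F) = -9*(R/23 + F) = -9*(F + R/23) = -9*F - 9*R/23)
u(a) - G(c(26), -1279) = (-26 - 1*(-904)) - (-9*(-1279) - 9*sqrt(2)*sqrt(26)/23) = (-26 + 904) - (11511 - 18*sqrt(13)/23) = 878 - (11511 - 18*sqrt(13)/23) = 878 + (-11511 + 18*sqrt(13)/23) = -10633 + 18*sqrt(13)/23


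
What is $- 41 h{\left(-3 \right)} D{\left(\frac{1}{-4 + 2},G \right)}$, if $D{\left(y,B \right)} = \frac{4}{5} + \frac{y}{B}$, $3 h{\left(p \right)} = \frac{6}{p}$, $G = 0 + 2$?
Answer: $\frac{451}{30} \approx 15.033$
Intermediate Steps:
$G = 2$
$h{\left(p \right)} = \frac{2}{p}$ ($h{\left(p \right)} = \frac{6 \frac{1}{p}}{3} = \frac{2}{p}$)
$D{\left(y,B \right)} = \frac{4}{5} + \frac{y}{B}$ ($D{\left(y,B \right)} = 4 \cdot \frac{1}{5} + \frac{y}{B} = \frac{4}{5} + \frac{y}{B}$)
$- 41 h{\left(-3 \right)} D{\left(\frac{1}{-4 + 2},G \right)} = - 41 \frac{2}{-3} \left(\frac{4}{5} + \frac{1}{\left(-4 + 2\right) 2}\right) = - 41 \cdot 2 \left(- \frac{1}{3}\right) \left(\frac{4}{5} + \frac{1}{-2} \cdot \frac{1}{2}\right) = \left(-41\right) \left(- \frac{2}{3}\right) \left(\frac{4}{5} - \frac{1}{4}\right) = \frac{82 \left(\frac{4}{5} - \frac{1}{4}\right)}{3} = \frac{82}{3} \cdot \frac{11}{20} = \frac{451}{30}$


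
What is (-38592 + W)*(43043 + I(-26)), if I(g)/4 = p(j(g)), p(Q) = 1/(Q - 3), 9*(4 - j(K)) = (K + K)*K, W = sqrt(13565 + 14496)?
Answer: -2230876668096/1343 + 57806713*sqrt(28061)/1343 ≈ -1.6539e+9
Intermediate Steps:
W = sqrt(28061) ≈ 167.51
j(K) = 4 - 2*K**2/9 (j(K) = 4 - (K + K)*K/9 = 4 - 2*K*K/9 = 4 - 2*K**2/9)
p(Q) = 1/(-3 + Q)
I(g) = 4/(1 - 2*g**2/9) (I(g) = 4/(-3 + (4 - 2*g**2/9)) = 4/(1 - 2*g**2/9))
(-38592 + W)*(43043 + I(-26)) = (-38592 + sqrt(28061))*(43043 - 36/(-9 + 2*(-26)**2)) = (-38592 + sqrt(28061))*(43043 - 36/(-9 + 2*676)) = (-38592 + sqrt(28061))*(43043 - 36/(-9 + 1352)) = (-38592 + sqrt(28061))*(43043 - 36/1343) = (-38592 + sqrt(28061))*(57806713/1343) = -2230876668096/1343 + 57806713*sqrt(28061)/1343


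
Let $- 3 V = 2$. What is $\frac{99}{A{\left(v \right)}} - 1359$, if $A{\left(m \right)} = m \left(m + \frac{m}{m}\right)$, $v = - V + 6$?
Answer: $- \frac{624249}{460} \approx -1357.1$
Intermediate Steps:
$V = - \frac{2}{3}$ ($V = \left(- \frac{1}{3}\right) 2 = - \frac{2}{3} \approx -0.66667$)
$v = \frac{20}{3}$ ($v = \left(-1\right) \left(- \frac{2}{3}\right) + 6 = \frac{2}{3} + 6 = \frac{20}{3} \approx 6.6667$)
$A{\left(m \right)} = m \left(1 + m\right)$ ($A{\left(m \right)} = m \left(m + 1\right) = m \left(1 + m\right)$)
$\frac{99}{A{\left(v \right)}} - 1359 = \frac{99}{\frac{20}{3} \left(1 + \frac{20}{3}\right)} - 1359 = \frac{99}{\frac{20}{3} \cdot \frac{23}{3}} - 1359 = \frac{99}{\frac{460}{9}} - 1359 = 99 \cdot \frac{9}{460} - 1359 = \frac{891}{460} - 1359 = - \frac{624249}{460}$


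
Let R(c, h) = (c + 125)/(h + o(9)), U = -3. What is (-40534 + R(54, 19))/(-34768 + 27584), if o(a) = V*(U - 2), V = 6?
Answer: 446053/79024 ≈ 5.6445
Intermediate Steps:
o(a) = -30 (o(a) = 6*(-3 - 2) = 6*(-5) = -30)
R(c, h) = (125 + c)/(-30 + h) (R(c, h) = (c + 125)/(h - 30) = (125 + c)/(-30 + h))
(-40534 + R(54, 19))/(-34768 + 27584) = (-40534 + (125 + 54)/(-30 + 19))/(-34768 + 27584) = (-40534 + 179/(-11))/(-7184) = (-40534 - 1/11*179)*(-1/7184) = (-40534 - 179/11)*(-1/7184) = -446053/11*(-1/7184) = 446053/79024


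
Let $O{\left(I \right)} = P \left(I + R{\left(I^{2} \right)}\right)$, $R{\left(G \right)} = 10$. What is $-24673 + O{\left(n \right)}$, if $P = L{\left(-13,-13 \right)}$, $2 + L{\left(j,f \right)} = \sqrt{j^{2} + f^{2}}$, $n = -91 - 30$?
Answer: $-24451 - 1443 \sqrt{2} \approx -26492.0$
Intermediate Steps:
$n = -121$ ($n = -91 - 30 = -121$)
$L{\left(j,f \right)} = -2 + \sqrt{f^{2} + j^{2}}$ ($L{\left(j,f \right)} = -2 + \sqrt{j^{2} + f^{2}} = -2 + \sqrt{f^{2} + j^{2}}$)
$P = -2 + 13 \sqrt{2}$ ($P = -2 + \sqrt{\left(-13\right)^{2} + \left(-13\right)^{2}} = -2 + \sqrt{169 + 169} = -2 + \sqrt{338} = -2 + 13 \sqrt{2} \approx 16.385$)
$O{\left(I \right)} = \left(-2 + 13 \sqrt{2}\right) \left(10 + I\right)$ ($O{\left(I \right)} = \left(-2 + 13 \sqrt{2}\right) \left(I + 10\right) = \left(-2 + 13 \sqrt{2}\right) \left(10 + I\right)$)
$-24673 + O{\left(n \right)} = -24673 - \left(2 - 13 \sqrt{2}\right) \left(10 - 121\right) = -24673 - \left(2 - 13 \sqrt{2}\right) \left(-111\right) = -24673 + \left(222 - 1443 \sqrt{2}\right) = -24451 - 1443 \sqrt{2}$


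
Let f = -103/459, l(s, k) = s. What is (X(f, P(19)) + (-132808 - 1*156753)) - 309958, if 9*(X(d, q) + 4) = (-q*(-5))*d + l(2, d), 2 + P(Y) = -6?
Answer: -2476624475/4131 ≈ -5.9952e+5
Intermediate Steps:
P(Y) = -8 (P(Y) = -2 - 6 = -8)
f = -103/459 (f = -103*1/459 = -103/459 ≈ -0.22440)
X(d, q) = -34/9 + 5*d*q/9 (X(d, q) = -4 + ((-q*(-5))*d + 2)/9 = -4 + ((5*q)*d + 2)/9 = -4 + (5*d*q + 2)/9 = -4 + (2 + 5*d*q)/9 = -4 + (2/9 + 5*d*q/9) = -34/9 + 5*d*q/9)
(X(f, P(19)) + (-132808 - 1*156753)) - 309958 = ((-34/9 + (5/9)*(-103/459)*(-8)) + (-132808 - 1*156753)) - 309958 = ((-34/9 + 4120/4131) + (-132808 - 156753)) - 309958 = (-11486/4131 - 289561) - 309958 = -1196187977/4131 - 309958 = -2476624475/4131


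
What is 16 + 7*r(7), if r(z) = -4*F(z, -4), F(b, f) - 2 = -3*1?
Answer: 44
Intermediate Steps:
F(b, f) = -1 (F(b, f) = 2 - 3*1 = 2 - 3 = -1)
r(z) = 4 (r(z) = -4*(-1) = 4)
16 + 7*r(7) = 16 + 7*4 = 16 + 28 = 44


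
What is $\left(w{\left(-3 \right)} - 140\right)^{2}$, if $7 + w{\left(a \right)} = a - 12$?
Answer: $26244$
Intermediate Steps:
$w{\left(a \right)} = -19 + a$ ($w{\left(a \right)} = -7 + \left(a - 12\right) = -7 + \left(-12 + a\right) = -19 + a$)
$\left(w{\left(-3 \right)} - 140\right)^{2} = \left(\left(-19 - 3\right) - 140\right)^{2} = \left(-22 - 140\right)^{2} = \left(-162\right)^{2} = 26244$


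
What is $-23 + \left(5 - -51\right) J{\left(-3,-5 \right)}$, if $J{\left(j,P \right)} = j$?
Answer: $-191$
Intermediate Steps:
$-23 + \left(5 - -51\right) J{\left(-3,-5 \right)} = -23 + \left(5 - -51\right) \left(-3\right) = -23 + \left(5 + 51\right) \left(-3\right) = -23 + 56 \left(-3\right) = -23 - 168 = -191$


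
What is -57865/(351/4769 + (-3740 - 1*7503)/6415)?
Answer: 1770271756775/51366202 ≈ 34464.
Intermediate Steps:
-57865/(351/4769 + (-3740 - 1*7503)/6415) = -57865/(351*(1/4769) + (-3740 - 7503)*(1/6415)) = -57865/(351/4769 - 11243*1/6415) = -57865/(351/4769 - 11243/6415) = -57865/(-51366202/30593135) = -57865*(-30593135/51366202) = 1770271756775/51366202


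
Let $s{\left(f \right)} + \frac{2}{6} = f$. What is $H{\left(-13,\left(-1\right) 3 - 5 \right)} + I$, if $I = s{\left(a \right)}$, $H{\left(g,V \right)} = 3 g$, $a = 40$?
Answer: $\frac{2}{3} \approx 0.66667$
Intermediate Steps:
$s{\left(f \right)} = - \frac{1}{3} + f$
$I = \frac{119}{3}$ ($I = - \frac{1}{3} + 40 = \frac{119}{3} \approx 39.667$)
$H{\left(-13,\left(-1\right) 3 - 5 \right)} + I = 3 \left(-13\right) + \frac{119}{3} = -39 + \frac{119}{3} = \frac{2}{3}$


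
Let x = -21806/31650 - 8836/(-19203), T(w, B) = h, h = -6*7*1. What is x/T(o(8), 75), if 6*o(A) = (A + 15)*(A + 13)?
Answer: 23180203/4254424650 ≈ 0.0054485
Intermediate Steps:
o(A) = (13 + A)*(15 + A)/6 (o(A) = ((A + 15)*(A + 13))/6 = ((15 + A)*(13 + A))/6 = ((13 + A)*(15 + A))/6 = (13 + A)*(15 + A)/6)
h = -42 (h = -42*1 = -42)
T(w, B) = -42
x = -23180203/101295825 (x = -21806*1/31650 - 8836*(-1/19203) = -10903/15825 + 8836/19203 = -23180203/101295825 ≈ -0.22884)
x/T(o(8), 75) = -23180203/101295825/(-42) = -23180203/101295825*(-1/42) = 23180203/4254424650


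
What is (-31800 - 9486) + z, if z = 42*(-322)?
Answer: -54810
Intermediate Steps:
z = -13524
(-31800 - 9486) + z = (-31800 - 9486) - 13524 = -41286 - 13524 = -54810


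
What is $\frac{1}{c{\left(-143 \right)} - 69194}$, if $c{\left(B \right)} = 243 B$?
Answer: $- \frac{1}{103943} \approx -9.6206 \cdot 10^{-6}$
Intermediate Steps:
$\frac{1}{c{\left(-143 \right)} - 69194} = \frac{1}{243 \left(-143\right) - 69194} = \frac{1}{-34749 - 69194} = \frac{1}{-103943} = - \frac{1}{103943}$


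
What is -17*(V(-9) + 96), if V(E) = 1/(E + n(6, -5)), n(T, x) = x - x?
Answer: -14671/9 ≈ -1630.1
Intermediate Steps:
n(T, x) = 0
V(E) = 1/E (V(E) = 1/(E + 0) = 1/E)
-17*(V(-9) + 96) = -17*(1/(-9) + 96) = -17*(-⅑ + 96) = -17*863/9 = -14671/9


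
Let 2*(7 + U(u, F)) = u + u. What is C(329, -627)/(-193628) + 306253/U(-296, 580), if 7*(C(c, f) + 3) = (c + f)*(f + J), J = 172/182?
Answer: -37778705858549/37372333908 ≈ -1010.9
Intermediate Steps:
U(u, F) = -7 + u (U(u, F) = -7 + (u + u)/2 = -7 + (2*u)/2 = -7 + u)
J = 86/91 (J = 172*(1/182) = 86/91 ≈ 0.94506)
C(c, f) = -3 + (86/91 + f)*(c + f)/7 (C(c, f) = -3 + ((c + f)*(f + 86/91))/7 = -3 + ((c + f)*(86/91 + f))/7 = -3 + ((86/91 + f)*(c + f))/7 = -3 + (86/91 + f)*(c + f)/7)
C(329, -627)/(-193628) + 306253/U(-296, 580) = (-3 + (⅐)*(-627)² + (86/637)*329 + (86/637)*(-627) + (⅐)*329*(-627))/(-193628) + 306253/(-7 - 296) = (-3 + (⅐)*393129 + 4042/91 - 53922/637 - 29469)*(-1/193628) + 306253/(-303) = (-3 + 393129/7 + 4042/91 - 53922/637 - 29469)*(-1/193628) + 306253*(-1/303) = (16975447/637)*(-1/193628) - 306253/303 = -16975447/123341036 - 306253/303 = -37778705858549/37372333908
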